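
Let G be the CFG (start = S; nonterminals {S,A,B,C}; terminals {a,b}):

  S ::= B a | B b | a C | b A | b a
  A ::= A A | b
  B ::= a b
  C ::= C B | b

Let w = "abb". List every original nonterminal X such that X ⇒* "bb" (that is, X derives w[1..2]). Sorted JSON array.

CNF form of G:
  S -> B T0 | B T1 | T0 C | T1 A | T1 T0
  A -> A A | b
  B -> T0 T1
  C -> C B | b
  T0 -> a
  T1 -> b

Fill CYK table bottom-up — only the sub-triangle for w[1..2]:
  cell(1,1) b: {A,C,T1}  orig:{A,C}
  cell(2,2) b: {A,C,T1}  orig:{A,C}
  cell(1,2) bb: {A,S}

Original NTs in T[1,2] deriving "bb": ["A", "S"]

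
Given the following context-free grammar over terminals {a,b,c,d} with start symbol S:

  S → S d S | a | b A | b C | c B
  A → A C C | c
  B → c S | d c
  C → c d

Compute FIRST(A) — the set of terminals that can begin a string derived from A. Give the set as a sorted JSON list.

Compute FIRST by fixpoint:
pass 1:
  A via A→c: +{c}
  B via B→c S: +{c}
  B via B→d c: +{d}
  C via C→c d: +{c}
  S via S→a: +{a}
  S via S→b A: +{b}
  S via S→c B: +{c}
  S: {a,b,c}  A: {c}  B: {c,d}  C: {c}
pass 2: (stable)
  S: {a,b,c}  A: {c}  B: {c,d}  C: {c}

FIRST(A) = ["c"]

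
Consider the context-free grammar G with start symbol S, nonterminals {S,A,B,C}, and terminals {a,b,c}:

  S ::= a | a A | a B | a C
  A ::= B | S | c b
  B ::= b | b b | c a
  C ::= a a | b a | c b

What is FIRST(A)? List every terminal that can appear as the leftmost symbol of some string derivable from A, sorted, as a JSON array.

Compute FIRST by fixpoint:
round 1:
  A via A→c b: +{c}
  B via B→b: +{b}
  B via B→c a: +{c}
  C via C→a a: +{a}
  C via C→b a: +{b}
  C via C→c b: +{c}
  S via S→a: +{a}
  FIRST[S]={a}  FIRST[A]={c}  FIRST[B]={b,c}  FIRST[C]={a,b,c}
round 2:
  A via A→B: +{b}
  A via A→S: +{a}
  FIRST[S]={a}  FIRST[A]={a,b,c}  FIRST[B]={b,c}  FIRST[C]={a,b,c}
round 3: (no change)
  FIRST[S]={a}  FIRST[A]={a,b,c}  FIRST[B]={b,c}  FIRST[C]={a,b,c}

FIRST(A) = ["a", "b", "c"]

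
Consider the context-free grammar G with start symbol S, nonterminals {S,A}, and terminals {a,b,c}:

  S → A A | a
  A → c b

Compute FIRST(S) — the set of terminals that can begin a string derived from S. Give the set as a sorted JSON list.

Compute FIRST by fixpoint:
pass 1:
  A via A→c b: +{c}
  S via S→A A: +{c}
  S via S→a: +{a}
  FIRST(S)={a,c}  FIRST(A)={c}
pass 2: done
  FIRST(S)={a,c}  FIRST(A)={c}

FIRST(S) = ["a", "c"]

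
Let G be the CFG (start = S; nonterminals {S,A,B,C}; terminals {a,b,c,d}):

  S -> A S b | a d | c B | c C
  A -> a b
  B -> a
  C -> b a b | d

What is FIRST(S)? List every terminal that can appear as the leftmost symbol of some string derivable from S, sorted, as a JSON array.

FIRST iteration:
round 1:
  A via A→a b: +{a}
  B via B→a: +{a}
  C via C→b a b: +{b}
  C via C→d: +{d}
  S via S→A S b: +{a}
  S via S→c B: +{c}
  S: {a,c}  A: {a}  B: {a}  C: {b,d}
round 2: done
  S: {a,c}  A: {a}  B: {a}  C: {b,d}

FIRST(S) = ["a", "c"]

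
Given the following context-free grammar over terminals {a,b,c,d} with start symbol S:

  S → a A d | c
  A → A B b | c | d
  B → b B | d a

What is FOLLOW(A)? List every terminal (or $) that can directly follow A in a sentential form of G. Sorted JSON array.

FIRST iteration:
[1]
  A via A→c: +{c}
  A via A→d: +{d}
  B via B→b B: +{b}
  B via B→d a: +{d}
  S via S→a A d: +{a}
  S via S→c: +{c}
  FIRST[S]={a,c}  FIRST[A]={c,d}  FIRST[B]={b,d}
[2] (stable)
  FIRST[S]={a,c}  FIRST[A]={c,d}  FIRST[B]={b,d}

FOLLOW iteration:
seed FOLLOW(S) with $
pass 1:
  A→A B b: FOLLOW(A) ⊇ FIRST(B) = {b,d}; new: +{b,d}
  A→A B b: FOLLOW(B) ⊇ FIRST(b) = {b}; new: +{b}
  S: {$}  A: {b,d}  B: {b}
pass 2: (no change)
  S: {$}  A: {b,d}  B: {b}

FOLLOW(A) = ["b", "d"]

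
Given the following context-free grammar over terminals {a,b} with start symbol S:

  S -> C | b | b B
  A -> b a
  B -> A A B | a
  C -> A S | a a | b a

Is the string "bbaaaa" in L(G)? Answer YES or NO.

Convert to CNF:
  S -> A S | T0 B | T0 T1 | T1 T1 | b
  A -> T0 T1
  B -> A X2 | a
  C -> A S | T0 T1 | T1 T1
  T0 -> b
  T1 -> a
  X2 -> A B

Fill CYK table bottom-up:
  [0..0]={S,T0}  "b"  orig:{S}
  [1..1]={S,T0}  "b"  orig:{S}
  [2..2]={B,T1}  "a"  orig:{B}
  [3..3]={B,T1}  "a"  orig:{B}
  [4..4]={B,T1}  "a"  orig:{B}
  [5..5]={B,T1}  "a"  orig:{B}
  [0..1]=∅  "bb"
  [1..2]={A,C,S}  "ba"
  [2..3]={C,S}  "aa"
  [3..4]={C,S}  "aa"
  [4..5]={C,S}  "aa"
  [0..2]=∅  "bba"
  [1..3]={X2}  "baa"  orig:{}
  [2..4]=∅  "aaa"
  [3..5]=∅  "aaa"
  [0..3]=∅  "bbaa"
  [1..4]={C,S}  "baaa"
  [2..5]=∅  "aaaa"
  [0..4]=∅  "bbaaa"
  [1..5]=∅  "baaaa"
  [0..5]=∅  "bbaaaa"

S ∉ T[0,5] ⇒ NO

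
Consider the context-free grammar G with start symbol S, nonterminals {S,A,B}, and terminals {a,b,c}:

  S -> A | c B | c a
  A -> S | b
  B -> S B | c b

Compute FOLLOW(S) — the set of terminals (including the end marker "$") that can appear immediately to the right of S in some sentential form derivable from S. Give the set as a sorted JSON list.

FIRST iteration:
[1]
  A via A→b: +{b}
  B via B→c b: +{c}
  S via S→A: +{b}
  S via S→c B: +{c}
  FIRST(S)={b,c}  FIRST(A)={b}  FIRST(B)={c}
[2]
  A via A→S: +{c}
  B via B→S B: +{b}
  FIRST(S)={b,c}  FIRST(A)={b,c}  FIRST(B)={b,c}
[3] (no change)
  FIRST(S)={b,c}  FIRST(A)={b,c}  FIRST(B)={b,c}

FOLLOW iteration:
FOLLOW(S) := {$}
round 1:
  B→S B: FOLLOW(S) ⊇ FIRST(B) = {b,c}; new: +{b,c}
  S→A: FOLLOW(A) ⊇ FOLLOW(S) ⊇ {$,b,c}; new: +{$,b,c}
  S→c B: FOLLOW(B) ⊇ FOLLOW(S) ⊇ {$,b,c}; new: +{$,b,c}
  FOLLOW[S]={$,b,c}  FOLLOW[A]={$,b,c}  FOLLOW[B]={$,b,c}
round 2: — fixpoint
  FOLLOW[S]={$,b,c}  FOLLOW[A]={$,b,c}  FOLLOW[B]={$,b,c}

FOLLOW(S) = ["$", "b", "c"]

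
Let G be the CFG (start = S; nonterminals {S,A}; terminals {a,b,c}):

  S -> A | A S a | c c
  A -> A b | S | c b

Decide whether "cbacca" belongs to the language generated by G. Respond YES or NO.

CNF form of G:
  S -> A T1 | A X4 | T2 T1 | T2 T2
  A -> A T1 | A X3 | T2 T1 | T2 T2
  T0 -> a
  T1 -> b
  T2 -> c
  X3 -> S T0
  X4 -> S T0

Fill CYK table bottom-up:
  [0..0]={T2}  "c"  orig:{}
  [1..1]={T1}  "b"  orig:{}
  [2..2]={T0}  "a"  orig:{}
  [3..3]={T2}  "c"  orig:{}
  [4..4]={T2}  "c"  orig:{}
  [5..5]={T0}  "a"  orig:{}
  [0..1]={A,S}  "cb"
  [1..2]=∅  "ba"
  [2..3]=∅  "ac"
  [3..4]={A,S}  "cc"
  [4..5]=∅  "ca"
  [0..2]={X3,X4}  "cba"  orig:{}
  [1..3]=∅  "bac"
  [2..4]=∅  "acc"
  [3..5]={X3,X4}  "cca"  orig:{}
  [0..3]=∅  "cbac"
  [1..4]=∅  "bacc"
  [2..5]=∅  "acca"
  [0..4]=∅  "cbacc"
  [1..5]=∅  "bacca"
  [0..5]=∅  "cbacca"

S ∉ T[0,5] ⇒ NO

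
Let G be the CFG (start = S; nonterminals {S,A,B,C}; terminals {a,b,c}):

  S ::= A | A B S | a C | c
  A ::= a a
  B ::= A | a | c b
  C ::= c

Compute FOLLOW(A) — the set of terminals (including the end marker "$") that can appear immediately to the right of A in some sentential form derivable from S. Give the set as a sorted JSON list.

FIRST iteration:
pass 1:
  A via A→a a: +{a}
  B via B→A: +{a}
  B via B→c b: +{c}
  C via C→c: +{c}
  S via S→A: +{a}
  S via S→c: +{c}
  FIRST[S]={a,c}  FIRST[A]={a}  FIRST[B]={a,c}  FIRST[C]={c}
pass 2: — fixpoint
  FIRST[S]={a,c}  FIRST[A]={a}  FIRST[B]={a,c}  FIRST[C]={c}

Compute FOLLOW by fixpoint:
seed FOLLOW(S) with $
round 1:
  S→A: FOLLOW(A) ⊇ FOLLOW(S) ⊇ {$}; new: +{$}
  S→A B S: FOLLOW(A) ⊇ FIRST(B) = {a,c}; new: +{a,c}
  S→A B S: FOLLOW(B) ⊇ FIRST(S) = {a,c}; new: +{a,c}
  S→a C: FOLLOW(C) ⊇ FOLLOW(S) ⊇ {$}; new: +{$}
  S: {$}  A: {$,a,c}  B: {a,c}  C: {$}
round 2: done
  S: {$}  A: {$,a,c}  B: {a,c}  C: {$}

FOLLOW(A) = ["$", "a", "c"]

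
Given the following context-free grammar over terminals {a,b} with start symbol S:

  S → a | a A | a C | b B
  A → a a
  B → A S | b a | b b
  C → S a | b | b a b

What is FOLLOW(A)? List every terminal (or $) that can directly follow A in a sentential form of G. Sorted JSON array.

FIRST iteration:
round 1:
  A via A→a a: +{a}
  B via B→A S: +{a}
  B via B→b a: +{b}
  C via C→b: +{b}
  S via S→a: +{a}
  S via S→b B: +{b}
  FIRST(S)={a,b}  FIRST(A)={a}  FIRST(B)={a,b}  FIRST(C)={b}
round 2:
  C via C→S a: +{a}
  FIRST(S)={a,b}  FIRST(A)={a}  FIRST(B)={a,b}  FIRST(C)={a,b}
round 3: done
  FIRST(S)={a,b}  FIRST(A)={a}  FIRST(B)={a,b}  FIRST(C)={a,b}

Compute FOLLOW by fixpoint:
seed FOLLOW(S) with $
iter 1:
  B→A S: FOLLOW(A) ⊇ FIRST(S) = {a,b}; new: +{a,b}
  C→S a: FOLLOW(S) ⊇ FIRST(a) = {a}; new: +{a}
  S→a A: FOLLOW(A) ⊇ FOLLOW(S) ⊇ {$,a}; new: +{$}
  S→a C: FOLLOW(C) ⊇ FOLLOW(S) ⊇ {$,a}; new: +{$,a}
  S→b B: FOLLOW(B) ⊇ FOLLOW(S) ⊇ {$,a}; new: +{$,a}
  S: {$,a}  A: {$,a,b}  B: {$,a}  C: {$,a}
iter 2: — fixpoint
  S: {$,a}  A: {$,a,b}  B: {$,a}  C: {$,a}

FOLLOW(A) = ["$", "a", "b"]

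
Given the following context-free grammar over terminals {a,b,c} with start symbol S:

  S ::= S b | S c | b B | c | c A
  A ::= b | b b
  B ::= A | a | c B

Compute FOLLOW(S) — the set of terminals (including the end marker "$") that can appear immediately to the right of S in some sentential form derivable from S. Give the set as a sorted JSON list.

FIRST sets, iterate to fixpoint:
[1]
  A via A→b: +{b}
  B via B→A: +{b}
  B via B→a: +{a}
  B via B→c B: +{c}
  S via S→b B: +{b}
  S via S→c: +{c}
  FIRST[S]={b,c}  FIRST[A]={b}  FIRST[B]={a,b,c}
[2] — fixpoint
  FIRST[S]={b,c}  FIRST[A]={b}  FIRST[B]={a,b,c}

FOLLOW iteration:
seed FOLLOW(S) with $
[1]
  S→S b: FOLLOW(S) ⊇ FIRST(b) = {b}; new: +{b}
  S→S c: FOLLOW(S) ⊇ FIRST(c) = {c}; new: +{c}
  S→b B: FOLLOW(B) ⊇ FOLLOW(S) ⊇ {$,b,c}; new: +{$,b,c}
  S→c A: FOLLOW(A) ⊇ FOLLOW(S) ⊇ {$,b,c}; new: +{$,b,c}
  FOLLOW(S)={$,b,c}  FOLLOW(A)={$,b,c}  FOLLOW(B)={$,b,c}
[2] done
  FOLLOW(S)={$,b,c}  FOLLOW(A)={$,b,c}  FOLLOW(B)={$,b,c}

FOLLOW(S) = ["$", "b", "c"]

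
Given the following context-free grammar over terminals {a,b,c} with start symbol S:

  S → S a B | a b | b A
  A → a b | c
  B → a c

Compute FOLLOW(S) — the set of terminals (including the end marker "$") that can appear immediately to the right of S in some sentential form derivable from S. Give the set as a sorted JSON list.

FIRST sets, iterate to fixpoint:
pass 1:
  A via A→a b: +{a}
  A via A→c: +{c}
  B via B→a c: +{a}
  S via S→a b: +{a}
  S via S→b A: +{b}
  FIRST(S)={a,b}  FIRST(A)={a,c}  FIRST(B)={a}
pass 2: (stable)
  FIRST(S)={a,b}  FIRST(A)={a,c}  FIRST(B)={a}

FOLLOW sets:
FOLLOW(S) := {$}
[1]
  S→S a B: FOLLOW(S) ⊇ FIRST(a) = {a}; new: +{a}
  S→S a B: FOLLOW(B) ⊇ FOLLOW(S) ⊇ {$,a}; new: +{$,a}
  S→b A: FOLLOW(A) ⊇ FOLLOW(S) ⊇ {$,a}; new: +{$,a}
  S: {$,a}  A: {$,a}  B: {$,a}
[2] done
  S: {$,a}  A: {$,a}  B: {$,a}

FOLLOW(S) = ["$", "a"]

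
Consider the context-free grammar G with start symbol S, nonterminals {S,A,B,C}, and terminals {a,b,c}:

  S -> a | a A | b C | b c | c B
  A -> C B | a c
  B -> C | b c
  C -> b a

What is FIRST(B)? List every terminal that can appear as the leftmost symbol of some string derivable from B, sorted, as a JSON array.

FIRST iteration:
[1]
  A via A→a c: +{a}
  B via B→b c: +{b}
  C via C→b a: +{b}
  S via S→a: +{a}
  S via S→b C: +{b}
  S via S→c B: +{c}
  FIRST(S)={a,b,c}  FIRST(A)={a}  FIRST(B)={b}  FIRST(C)={b}
[2]
  A via A→C B: +{b}
  FIRST(S)={a,b,c}  FIRST(A)={a,b}  FIRST(B)={b}  FIRST(C)={b}
[3] — fixpoint
  FIRST(S)={a,b,c}  FIRST(A)={a,b}  FIRST(B)={b}  FIRST(C)={b}

FIRST(B) = ["b"]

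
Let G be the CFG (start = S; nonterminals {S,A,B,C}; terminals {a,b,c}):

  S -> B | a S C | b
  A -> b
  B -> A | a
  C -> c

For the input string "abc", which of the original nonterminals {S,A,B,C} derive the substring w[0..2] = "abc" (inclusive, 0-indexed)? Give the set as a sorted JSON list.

Convert to CNF:
  S -> T0 X1 | a | b
  A -> b
  B -> a | b
  C -> c
  T0 -> a
  X1 -> S C

Fill CYK table bottom-up (cells [i..j] with 0 ≤ i ≤ j ≤ 2 only):
  cell(0,0) a: {B,S,T0}  orig:{B,S}
  cell(1,1) b: {A,B,S}
  cell(2,2) c: {C}
  cell(0,1) ab: ∅
  cell(1,2) bc: {X1}  orig:{}
  cell(0,2) abc: {S}

Original NTs in T[0,2] deriving "abc": ["S"]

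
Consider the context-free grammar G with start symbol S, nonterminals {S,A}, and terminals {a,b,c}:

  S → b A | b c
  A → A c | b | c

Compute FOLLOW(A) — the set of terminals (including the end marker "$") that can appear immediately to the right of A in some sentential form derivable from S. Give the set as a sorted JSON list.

FIRST iteration:
round 1:
  A via A→b: +{b}
  A via A→c: +{c}
  S via S→b A: +{b}
  FIRST[S]={b}  FIRST[A]={b,c}
round 2: done
  FIRST[S]={b}  FIRST[A]={b,c}

FOLLOW sets:
initialize: $ ∈ FOLLOW(S)
[1]
  A→A c: FOLLOW(A) ⊇ FIRST(c) = {c}; new: +{c}
  S→b A: FOLLOW(A) ⊇ FOLLOW(S) ⊇ {$}; new: +{$}
  S: {$}  A: {$,c}
[2] (no change)
  S: {$}  A: {$,c}

FOLLOW(A) = ["$", "c"]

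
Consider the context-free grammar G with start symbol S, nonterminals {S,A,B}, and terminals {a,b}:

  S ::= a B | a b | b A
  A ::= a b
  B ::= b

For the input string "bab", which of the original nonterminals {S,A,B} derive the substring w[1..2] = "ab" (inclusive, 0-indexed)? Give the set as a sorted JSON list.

CNF form of G:
  S -> T0 B | T0 T1 | T1 A
  A -> T0 T1
  B -> b
  T0 -> a
  T1 -> b

CYK table (by increasing span), restricted to cells inside w[1..2]:
  cell(1,1) a: {T0}  orig:{}
  cell(2,2) b: {B,T1}  orig:{B}
  cell(1,2) ab: {A,S}

Original NTs in T[1,2] deriving "ab": ["A", "S"]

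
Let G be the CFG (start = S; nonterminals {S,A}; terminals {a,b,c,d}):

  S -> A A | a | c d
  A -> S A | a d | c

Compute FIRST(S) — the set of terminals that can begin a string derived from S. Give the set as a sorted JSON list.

FIRST iteration:
round 1:
  A via A→a d: +{a}
  A via A→c: +{c}
  S via S→A A: +{a,c}
  FIRST[S]={a,c}  FIRST[A]={a,c}
round 2: (stable)
  FIRST[S]={a,c}  FIRST[A]={a,c}

FIRST(S) = ["a", "c"]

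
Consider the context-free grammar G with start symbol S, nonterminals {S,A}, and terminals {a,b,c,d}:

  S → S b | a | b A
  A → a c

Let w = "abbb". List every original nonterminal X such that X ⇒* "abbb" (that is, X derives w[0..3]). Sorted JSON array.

CNF form of G:
  S -> S T2 | T2 A | a
  A -> T0 T1
  T0 -> a
  T1 -> c
  T2 -> b

CYK fill, restricted to cells inside w[0..3]:
  [0..0]={S,T0}  "a"  orig:{S}
  [1..1]={T2}  "b"  orig:{}
  [2..2]={T2}  "b"  orig:{}
  [3..3]={T2}  "b"  orig:{}
  [0..1]={S}  "ab"
  [1..2]=∅  "bb"
  [2..3]=∅  "bb"
  [0..2]={S}  "abb"
  [1..3]=∅  "bbb"
  [0..3]={S}  "abbb"

Original NTs in T[0,3] deriving "abbb": ["S"]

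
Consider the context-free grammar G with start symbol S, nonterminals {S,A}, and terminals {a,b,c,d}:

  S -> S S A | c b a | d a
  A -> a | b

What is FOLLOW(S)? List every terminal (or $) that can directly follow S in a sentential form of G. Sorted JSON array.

FIRST sets, iterate to fixpoint:
pass 1:
  A via A→a: +{a}
  A via A→b: +{b}
  S via S→c b a: +{c}
  S via S→d a: +{d}
  FIRST[S]={c,d}  FIRST[A]={a,b}
pass 2: (no change)
  FIRST[S]={c,d}  FIRST[A]={a,b}

FOLLOW iteration:
seed FOLLOW(S) with $
round 1:
  S→S S A: FOLLOW(S) ⊇ FIRST(S) = {c,d}; new: +{c,d}
  S→S S A: FOLLOW(S) ⊇ FIRST(A) = {a,b}; new: +{a,b}
  S→S S A: FOLLOW(A) ⊇ FOLLOW(S) ⊇ {$,a,b,c,d}; new: +{$,a,b,c,d}
  S: {$,a,b,c,d}  A: {$,a,b,c,d}
round 2: (stable)
  S: {$,a,b,c,d}  A: {$,a,b,c,d}

FOLLOW(S) = ["$", "a", "b", "c", "d"]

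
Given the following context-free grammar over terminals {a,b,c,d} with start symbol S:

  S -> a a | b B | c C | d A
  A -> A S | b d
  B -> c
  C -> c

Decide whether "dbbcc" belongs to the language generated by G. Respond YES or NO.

Convert to CNF:
  S -> T0 B | T1 A | T2 T2 | T3 C
  A -> A S | T0 T1
  B -> c
  C -> c
  T0 -> b
  T1 -> d
  T2 -> a
  T3 -> c

Fill CYK table bottom-up:
  cell(0,0) d: {T1}  orig:{}
  cell(1,1) b: {T0}  orig:{}
  cell(2,2) b: {T0}  orig:{}
  cell(3,3) c: {B,C,T3}  orig:{B,C}
  cell(4,4) c: {B,C,T3}  orig:{B,C}
  cell(0,1) db: ∅
  cell(1,2) bb: ∅
  cell(2,3) bc: {S}
  cell(3,4) cc: {S}
  cell(0,2) dbb: ∅
  cell(1,3) bbc: ∅
  cell(2,4) bcc: ∅
  cell(0,3) dbbc: ∅
  cell(1,4) bbcc: ∅
  cell(0,4) dbbcc: ∅

S ∉ T[0,4] ⇒ NO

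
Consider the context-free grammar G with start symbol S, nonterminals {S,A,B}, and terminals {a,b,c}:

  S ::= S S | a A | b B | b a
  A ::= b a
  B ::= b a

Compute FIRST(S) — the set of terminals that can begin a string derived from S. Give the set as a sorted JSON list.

Compute FIRST by fixpoint:
pass 1:
  A via A→b a: +{b}
  B via B→b a: +{b}
  S via S→a A: +{a}
  S via S→b B: +{b}
  FIRST(S)={a,b}  FIRST(A)={b}  FIRST(B)={b}
pass 2: — fixpoint
  FIRST(S)={a,b}  FIRST(A)={b}  FIRST(B)={b}

FIRST(S) = ["a", "b"]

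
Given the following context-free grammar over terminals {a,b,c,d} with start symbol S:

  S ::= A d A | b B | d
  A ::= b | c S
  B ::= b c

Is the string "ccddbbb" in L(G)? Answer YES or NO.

CNF form of G:
  S -> A X3 | T1 B | d
  A -> T0 S | b
  B -> T1 T0
  T0 -> c
  T1 -> b
  T2 -> d
  X3 -> T2 A

CYK table (by increasing span):
  [0..0]={T0}  "c"  orig:{}
  [1..1]={T0}  "c"  orig:{}
  [2..2]={S,T2}  "d"  orig:{S}
  [3..3]={S,T2}  "d"  orig:{S}
  [4..4]={A,T1}  "b"  orig:{A}
  [5..5]={A,T1}  "b"  orig:{A}
  [6..6]={A,T1}  "b"  orig:{A}
  [0..1]=∅  "cc"
  [1..2]={A}  "cd"
  [2..3]=∅  "dd"
  [3..4]={X3}  "db"  orig:{}
  [4..5]=∅  "bb"
  [5..6]=∅  "bb"
  [0..2]=∅  "ccd"
  [1..3]=∅  "cdd"
  [2..4]=∅  "ddb"
  [3..5]=∅  "dbb"
  [4..6]=∅  "bbb"
  [0..3]=∅  "ccdd"
  [1..4]={S}  "cddb"
  [2..5]=∅  "ddbb"
  [3..6]=∅  "dbbb"
  [0..4]={A}  "ccddb"
  [1..5]=∅  "cddbb"
  [2..6]=∅  "ddbbb"
  [0..5]=∅  "ccddbb"
  [1..6]=∅  "cddbbb"
  [0..6]=∅  "ccddbbb"

S ∉ T[0,6] ⇒ NO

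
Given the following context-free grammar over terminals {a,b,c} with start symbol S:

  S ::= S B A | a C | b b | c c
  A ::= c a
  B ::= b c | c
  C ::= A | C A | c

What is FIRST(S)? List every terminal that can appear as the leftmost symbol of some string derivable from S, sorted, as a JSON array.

Compute FIRST by fixpoint:
round 1:
  A via A→c a: +{c}
  B via B→b c: +{b}
  B via B→c: +{c}
  C via C→A: +{c}
  S via S→a C: +{a}
  S via S→b b: +{b}
  S via S→c c: +{c}
  FIRST[S]={a,b,c}  FIRST[A]={c}  FIRST[B]={b,c}  FIRST[C]={c}
round 2: — fixpoint
  FIRST[S]={a,b,c}  FIRST[A]={c}  FIRST[B]={b,c}  FIRST[C]={c}

FIRST(S) = ["a", "b", "c"]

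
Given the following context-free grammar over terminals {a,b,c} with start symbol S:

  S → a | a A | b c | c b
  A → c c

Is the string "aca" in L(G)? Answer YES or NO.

Convert to CNF:
  S -> T0 T2 | T1 A | T2 T0 | a
  A -> T0 T0
  T0 -> c
  T1 -> a
  T2 -> b

CYK fill:
  cell(0,0) a: {S,T1}  orig:{S}
  cell(1,1) c: {T0}  orig:{}
  cell(2,2) a: {S,T1}  orig:{S}
  cell(0,1) ac: ∅
  cell(1,2) ca: ∅
  cell(0,2) aca: ∅

S ∉ T[0,2] ⇒ NO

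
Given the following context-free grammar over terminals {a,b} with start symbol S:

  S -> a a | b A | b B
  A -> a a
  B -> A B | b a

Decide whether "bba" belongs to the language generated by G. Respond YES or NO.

Convert to CNF:
  S -> T0 T0 | T1 A | T1 B
  A -> T0 T0
  B -> A B | T1 T0
  T0 -> a
  T1 -> b

Fill CYK table bottom-up:
  cell(0,0) b: {T1}  orig:{}
  cell(1,1) b: {T1}  orig:{}
  cell(2,2) a: {T0}  orig:{}
  cell(0,1) bb: ∅
  cell(1,2) ba: {B}
  cell(0,2) bba: {S}

S ∈ T[0,2] ⇒ YES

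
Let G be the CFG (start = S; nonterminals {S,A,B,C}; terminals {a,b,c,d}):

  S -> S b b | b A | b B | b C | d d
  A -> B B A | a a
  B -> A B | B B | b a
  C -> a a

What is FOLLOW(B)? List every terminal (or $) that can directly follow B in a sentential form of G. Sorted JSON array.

Compute FIRST by fixpoint:
round 1:
  A via A→a a: +{a}
  B via B→A B: +{a}
  B via B→b a: +{b}
  C via C→a a: +{a}
  S via S→b A: +{b}
  S via S→d d: +{d}
  S: {b,d}  A: {a}  B: {a,b}  C: {a}
round 2:
  A via A→B B A: +{b}
  S: {b,d}  A: {a,b}  B: {a,b}  C: {a}
round 3: done
  S: {b,d}  A: {a,b}  B: {a,b}  C: {a}

FOLLOW sets:
FOLLOW(S) := {$}
round 1:
  A→B B A: FOLLOW(B) ⊇ FIRST(B) = {a,b}; new: +{a,b}
  B→A B: FOLLOW(A) ⊇ FIRST(B) = {a,b}; new: +{a,b}
  S→S b b: FOLLOW(S) ⊇ FIRST(b) = {b}; new: +{b}
  S→b A: FOLLOW(A) ⊇ FOLLOW(S) ⊇ {$,b}; new: +{$}
  S→b B: FOLLOW(B) ⊇ FOLLOW(S) ⊇ {$,b}; new: +{$}
  S→b C: FOLLOW(C) ⊇ FOLLOW(S) ⊇ {$,b}; new: +{$,b}
  FOLLOW(S)={$,b}  FOLLOW(A)={$,a,b}  FOLLOW(B)={$,a,b}  FOLLOW(C)={$,b}
round 2: (stable)
  FOLLOW(S)={$,b}  FOLLOW(A)={$,a,b}  FOLLOW(B)={$,a,b}  FOLLOW(C)={$,b}

FOLLOW(B) = ["$", "a", "b"]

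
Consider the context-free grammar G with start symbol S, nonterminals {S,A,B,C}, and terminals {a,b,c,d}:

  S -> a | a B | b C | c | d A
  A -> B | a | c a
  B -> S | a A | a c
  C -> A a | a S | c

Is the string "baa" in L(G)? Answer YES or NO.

Convert to CNF:
  S -> T0 B | T2 C | T3 A | a | c
  A -> T0 A | T0 B | T0 T1 | T1 T0 | T2 C | T3 A | a | c
  B -> T0 A | T0 B | T0 T1 | T2 C | T3 A | a | c
  C -> A T0 | T0 S | c
  T0 -> a
  T1 -> c
  T2 -> b
  T3 -> d

Fill CYK table bottom-up:
  T[0,0] 'b' = {T2}  orig:{}
  T[1,1] 'a' = {A,B,S,T0}  orig:{A,B,S}
  T[2,2] 'a' = {A,B,S,T0}  orig:{A,B,S}
  T[0,1] 'ba' = ∅
  T[1,2] 'aa' = {A,B,C,S}
  T[0,2] 'baa' = {A,B,S}

S ∈ T[0,2] ⇒ YES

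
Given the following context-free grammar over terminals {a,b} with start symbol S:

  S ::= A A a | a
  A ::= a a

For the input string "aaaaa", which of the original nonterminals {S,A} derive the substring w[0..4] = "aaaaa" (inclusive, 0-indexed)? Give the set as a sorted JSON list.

Convert to CNF:
  S -> A X1 | a
  A -> T0 T0
  T0 -> a
  X1 -> A T0

CYK table (by increasing span), restricted to cells inside w[0..4]:
  T[0,0] 'a' = {S,T0}  orig:{S}
  T[1,1] 'a' = {S,T0}  orig:{S}
  T[2,2] 'a' = {S,T0}  orig:{S}
  T[3,3] 'a' = {S,T0}  orig:{S}
  T[4,4] 'a' = {S,T0}  orig:{S}
  T[0,1] 'aa' = {A}
  T[1,2] 'aa' = {A}
  T[2,3] 'aa' = {A}
  T[3,4] 'aa' = {A}
  T[0,2] 'aaa' = {X1}  orig:{}
  T[1,3] 'aaa' = {X1}  orig:{}
  T[2,4] 'aaa' = {X1}  orig:{}
  T[0,3] 'aaaa' = ∅
  T[1,4] 'aaaa' = ∅
  T[0,4] 'aaaaa' = {S}

Original NTs in T[0,4] deriving "aaaaa": ["S"]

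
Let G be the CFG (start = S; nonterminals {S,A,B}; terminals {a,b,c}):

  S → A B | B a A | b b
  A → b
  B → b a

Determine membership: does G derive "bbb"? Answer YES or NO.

Convert to CNF:
  S -> A B | B X2 | T0 T0
  A -> b
  B -> T0 T1
  T0 -> b
  T1 -> a
  X2 -> T1 A

Fill CYK table bottom-up:
  cell(0,0) b: {A,T0}  orig:{A}
  cell(1,1) b: {A,T0}  orig:{A}
  cell(2,2) b: {A,T0}  orig:{A}
  cell(0,1) bb: {S}
  cell(1,2) bb: {S}
  cell(0,2) bbb: ∅

S ∉ T[0,2] ⇒ NO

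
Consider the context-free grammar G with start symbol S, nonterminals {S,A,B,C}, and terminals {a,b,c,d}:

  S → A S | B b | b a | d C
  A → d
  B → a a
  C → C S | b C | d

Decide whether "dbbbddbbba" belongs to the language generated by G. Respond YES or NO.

Convert to CNF:
  S -> A S | B T1 | T1 T0 | T2 C
  A -> d
  B -> T0 T0
  C -> C S | T1 C | d
  T0 -> a
  T1 -> b
  T2 -> d

CYK fill:
  T[0,0] 'd' = {A,C,T2}  orig:{A,C}
  T[1,1] 'b' = {T1}  orig:{}
  T[2,2] 'b' = {T1}  orig:{}
  T[3,3] 'b' = {T1}  orig:{}
  T[4,4] 'd' = {A,C,T2}  orig:{A,C}
  T[5,5] 'd' = {A,C,T2}  orig:{A,C}
  T[6,6] 'b' = {T1}  orig:{}
  T[7,7] 'b' = {T1}  orig:{}
  T[8,8] 'b' = {T1}  orig:{}
  T[9,9] 'a' = {T0}  orig:{}
  T[0,1] 'db' = ∅
  T[1,2] 'bb' = ∅
  T[2,3] 'bb' = ∅
  T[3,4] 'bd' = {C}
  T[4,5] 'dd' = {S}
  T[5,6] 'db' = ∅
  T[6,7] 'bb' = ∅
  T[7,8] 'bb' = ∅
  T[8,9] 'ba' = {S}
  T[0,2] 'dbb' = ∅
  T[1,3] 'bbb' = ∅
  T[2,4] 'bbd' = {C}
  T[3,5] 'bdd' = ∅
  T[4,6] 'ddb' = ∅
  T[5,7] 'dbb' = ∅
  T[6,8] 'bbb' = ∅
  T[7,9] 'bba' = ∅
  T[0,3] 'dbbb' = ∅
  T[1,4] 'bbbd' = {C}
  T[2,5] 'bbdd' = ∅
  T[3,6] 'bddb' = ∅
  T[4,7] 'ddbb' = ∅
  T[5,8] 'dbbb' = ∅
  T[6,9] 'bbba' = ∅
  T[0,4] 'dbbbd' = {S}
  T[1,5] 'bbbdd' = ∅
  T[2,6] 'bbddb' = ∅
  T[3,7] 'bddbb' = ∅
  T[4,8] 'ddbbb' = ∅
  T[5,9] 'dbbba' = ∅
  T[0,5] 'dbbbdd' = ∅
  T[1,6] 'bbbddb' = ∅
  T[2,7] 'bbddbb' = ∅
  T[3,8] 'bddbbb' = ∅
  T[4,9] 'ddbbba' = ∅
  T[0,6] 'dbbbddb' = ∅
  T[1,7] 'bbbddbb' = ∅
  T[2,8] 'bbddbbb' = ∅
  T[3,9] 'bddbbba' = ∅
  T[0,7] 'dbbbddbb' = ∅
  T[1,8] 'bbbddbbb' = ∅
  T[2,9] 'bbddbbba' = ∅
  T[0,8] 'dbbbddbbb' = ∅
  T[1,9] 'bbbddbbba' = ∅
  T[0,9] 'dbbbddbbba' = ∅

S ∉ T[0,9] ⇒ NO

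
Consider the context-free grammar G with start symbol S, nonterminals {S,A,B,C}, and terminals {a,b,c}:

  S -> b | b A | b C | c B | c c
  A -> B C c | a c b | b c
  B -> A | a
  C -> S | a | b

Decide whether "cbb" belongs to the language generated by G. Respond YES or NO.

CNF form of G:
  S -> T0 B | T0 T0 | T2 A | T2 C | b
  A -> B X3 | T1 X4 | T2 T0
  B -> B X5 | T1 X6 | T2 T0 | a
  C -> T0 B | T0 T0 | T2 A | T2 C | a | b
  T0 -> c
  T1 -> a
  T2 -> b
  X3 -> C T0
  X4 -> T0 T2
  X5 -> C T0
  X6 -> T0 T2

CYK table (by increasing span):
  cell(0,0) c: {T0}  orig:{}
  cell(1,1) b: {C,S,T2}  orig:{C,S}
  cell(2,2) b: {C,S,T2}  orig:{C,S}
  cell(0,1) cb: {X4,X6}  orig:{}
  cell(1,2) bb: {C,S}
  cell(0,2) cbb: ∅

S ∉ T[0,2] ⇒ NO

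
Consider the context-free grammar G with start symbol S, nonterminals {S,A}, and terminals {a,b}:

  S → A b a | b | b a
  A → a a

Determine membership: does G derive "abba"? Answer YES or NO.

CNF form of G:
  S -> A X2 | T1 T0 | b
  A -> T0 T0
  T0 -> a
  T1 -> b
  X2 -> T1 T0

Fill CYK table bottom-up:
  T[0,0] 'a' = {T0}  orig:{}
  T[1,1] 'b' = {S,T1}  orig:{S}
  T[2,2] 'b' = {S,T1}  orig:{S}
  T[3,3] 'a' = {T0}  orig:{}
  T[0,1] 'ab' = ∅
  T[1,2] 'bb' = ∅
  T[2,3] 'ba' = {S,X2}  orig:{S}
  T[0,2] 'abb' = ∅
  T[1,3] 'bba' = ∅
  T[0,3] 'abba' = ∅

S ∉ T[0,3] ⇒ NO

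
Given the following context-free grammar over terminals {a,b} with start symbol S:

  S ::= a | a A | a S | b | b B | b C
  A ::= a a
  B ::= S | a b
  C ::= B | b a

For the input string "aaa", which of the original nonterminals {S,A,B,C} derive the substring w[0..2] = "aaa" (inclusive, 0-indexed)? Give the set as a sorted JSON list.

Convert to CNF:
  S -> T0 A | T0 S | T1 B | T1 C | a | b
  A -> T0 T0
  B -> T0 A | T0 S | T0 T1 | T1 B | T1 C | a | b
  C -> T0 A | T0 S | T0 T1 | T1 B | T1 C | T1 T0 | a | b
  T0 -> a
  T1 -> b

CYK fill, restricted to cells inside w[0..2]:
  [0..0]={B,C,S,T0}  "a"  orig:{B,C,S}
  [1..1]={B,C,S,T0}  "a"  orig:{B,C,S}
  [2..2]={B,C,S,T0}  "a"  orig:{B,C,S}
  [0..1]={A,B,C,S}  "aa"
  [1..2]={A,B,C,S}  "aa"
  [0..2]={B,C,S}  "aaa"

Original NTs in T[0,2] deriving "aaa": ["B", "C", "S"]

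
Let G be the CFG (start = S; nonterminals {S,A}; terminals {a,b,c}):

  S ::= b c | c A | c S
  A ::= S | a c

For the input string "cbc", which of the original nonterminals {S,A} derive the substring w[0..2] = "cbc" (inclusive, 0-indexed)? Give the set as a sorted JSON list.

Convert to CNF:
  S -> T1 A | T1 S | T2 T1
  A -> T0 T1 | T1 A | T1 S | T2 T1
  T0 -> a
  T1 -> c
  T2 -> b

Fill CYK table bottom-up (cells [i..j] with 0 ≤ i ≤ j ≤ 2 only):
  cell(0,0) c: {T1}  orig:{}
  cell(1,1) b: {T2}  orig:{}
  cell(2,2) c: {T1}  orig:{}
  cell(0,1) cb: ∅
  cell(1,2) bc: {A,S}
  cell(0,2) cbc: {A,S}

Original NTs in T[0,2] deriving "cbc": ["A", "S"]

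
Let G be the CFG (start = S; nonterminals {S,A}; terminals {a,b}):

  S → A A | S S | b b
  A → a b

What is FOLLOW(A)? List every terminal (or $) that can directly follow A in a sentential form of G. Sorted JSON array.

FIRST sets, iterate to fixpoint:
pass 1:
  A via A→a b: +{a}
  S via S→A A: +{a}
  S via S→b b: +{b}
  S: {a,b}  A: {a}
pass 2: (no change)
  S: {a,b}  A: {a}

FOLLOW sets:
initialize: $ ∈ FOLLOW(S)
pass 1:
  S→A A: FOLLOW(A) ⊇ FIRST(A) = {a}; new: +{a}
  S→A A: FOLLOW(A) ⊇ FOLLOW(S) ⊇ {$}; new: +{$}
  S→S S: FOLLOW(S) ⊇ FIRST(S) = {a,b}; new: +{a,b}
  FOLLOW[S]={$,a,b}  FOLLOW[A]={$,a}
pass 2:
  S→A A: FOLLOW(A) ⊇ FOLLOW(S) ⊇ {$,a,b}; new: +{b}
  FOLLOW[S]={$,a,b}  FOLLOW[A]={$,a,b}
pass 3: done
  FOLLOW[S]={$,a,b}  FOLLOW[A]={$,a,b}

FOLLOW(A) = ["$", "a", "b"]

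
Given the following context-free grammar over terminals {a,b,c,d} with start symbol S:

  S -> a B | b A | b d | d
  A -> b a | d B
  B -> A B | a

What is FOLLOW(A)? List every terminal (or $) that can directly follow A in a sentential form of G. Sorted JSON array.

Compute FIRST by fixpoint:
[1]
  A via A→b a: +{b}
  A via A→d B: +{d}
  B via B→A B: +{b,d}
  B via B→a: +{a}
  S via S→a B: +{a}
  S via S→b A: +{b}
  S via S→d: +{d}
  FIRST[S]={a,b,d}  FIRST[A]={b,d}  FIRST[B]={a,b,d}
[2] — fixpoint
  FIRST[S]={a,b,d}  FIRST[A]={b,d}  FIRST[B]={a,b,d}

Compute FOLLOW by fixpoint:
FOLLOW(S) := {$}
pass 1:
  B→A B: FOLLOW(A) ⊇ FIRST(B) = {a,b,d}; new: +{a,b,d}
  S→a B: FOLLOW(B) ⊇ FOLLOW(S) ⊇ {$}; new: +{$}
  S→b A: FOLLOW(A) ⊇ FOLLOW(S) ⊇ {$}; new: +{$}
  FOLLOW(S)={$}  FOLLOW(A)={$,a,b,d}  FOLLOW(B)={$}
pass 2:
  A→d B: FOLLOW(B) ⊇ FOLLOW(A) ⊇ {$,a,b,d}; new: +{a,b,d}
  FOLLOW(S)={$}  FOLLOW(A)={$,a,b,d}  FOLLOW(B)={$,a,b,d}
pass 3: — fixpoint
  FOLLOW(S)={$}  FOLLOW(A)={$,a,b,d}  FOLLOW(B)={$,a,b,d}

FOLLOW(A) = ["$", "a", "b", "d"]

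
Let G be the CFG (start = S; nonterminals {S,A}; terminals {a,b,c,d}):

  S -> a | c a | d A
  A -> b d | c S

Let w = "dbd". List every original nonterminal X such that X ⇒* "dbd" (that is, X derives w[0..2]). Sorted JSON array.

Convert to CNF:
  S -> T1 A | T2 T3 | a
  A -> T0 T1 | T2 S
  T0 -> b
  T1 -> d
  T2 -> c
  T3 -> a

CYK fill, restricted to cells inside w[0..2]:
  [0..0]={T1}  "d"  orig:{}
  [1..1]={T0}  "b"  orig:{}
  [2..2]={T1}  "d"  orig:{}
  [0..1]=∅  "db"
  [1..2]={A}  "bd"
  [0..2]={S}  "dbd"

Original NTs in T[0,2] deriving "dbd": ["S"]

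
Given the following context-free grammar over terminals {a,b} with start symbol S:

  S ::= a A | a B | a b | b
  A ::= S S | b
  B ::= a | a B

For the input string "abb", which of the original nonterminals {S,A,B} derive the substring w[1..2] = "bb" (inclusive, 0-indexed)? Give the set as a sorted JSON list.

Convert to CNF:
  S -> T0 A | T0 B | T0 T1 | b
  A -> S S | b
  B -> T0 B | a
  T0 -> a
  T1 -> b

CYK table (by increasing span) (cells [i..j] with 1 ≤ i ≤ j ≤ 2 only):
  T[1,1] 'b' = {A,S,T1}  orig:{A,S}
  T[2,2] 'b' = {A,S,T1}  orig:{A,S}
  T[1,2] 'bb' = {A}

Original NTs in T[1,2] deriving "bb": ["A"]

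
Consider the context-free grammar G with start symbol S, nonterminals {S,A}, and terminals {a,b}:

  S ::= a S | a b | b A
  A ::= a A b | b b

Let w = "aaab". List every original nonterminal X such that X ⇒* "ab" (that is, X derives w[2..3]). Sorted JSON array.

Convert to CNF:
  S -> T0 S | T0 T1 | T1 A
  A -> T0 X2 | T1 T1
  T0 -> a
  T1 -> b
  X2 -> A T1

CYK table (by increasing span) (cells [i..j] with 2 ≤ i ≤ j ≤ 3 only):
  cell(2,2) a: {T0}  orig:{}
  cell(3,3) b: {T1}  orig:{}
  cell(2,3) ab: {S}

Original NTs in T[2,3] deriving "ab": ["S"]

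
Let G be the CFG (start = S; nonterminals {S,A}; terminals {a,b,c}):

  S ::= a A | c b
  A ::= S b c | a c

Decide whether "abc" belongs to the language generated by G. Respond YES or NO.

Convert to CNF:
  S -> T1 T0 | T2 A
  A -> S X3 | T2 T1
  T0 -> b
  T1 -> c
  T2 -> a
  X3 -> T0 T1

Fill CYK table bottom-up:
  cell(0,0) a: {T2}  orig:{}
  cell(1,1) b: {T0}  orig:{}
  cell(2,2) c: {T1}  orig:{}
  cell(0,1) ab: ∅
  cell(1,2) bc: {X3}  orig:{}
  cell(0,2) abc: ∅

S ∉ T[0,2] ⇒ NO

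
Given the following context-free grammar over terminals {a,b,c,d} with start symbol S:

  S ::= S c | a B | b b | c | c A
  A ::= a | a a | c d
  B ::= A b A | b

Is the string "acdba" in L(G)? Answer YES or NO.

Convert to CNF:
  S -> S T1 | T0 B | T1 A | T3 T3 | c
  A -> T0 T0 | T1 T2 | a
  B -> A X4 | b
  T0 -> a
  T1 -> c
  T2 -> d
  T3 -> b
  X4 -> T3 A

CYK fill:
  cell(0,0) a: {A,T0}  orig:{A}
  cell(1,1) c: {S,T1}  orig:{S}
  cell(2,2) d: {T2}  orig:{}
  cell(3,3) b: {B,T3}  orig:{B}
  cell(4,4) a: {A,T0}  orig:{A}
  cell(0,1) ac: ∅
  cell(1,2) cd: {A}
  cell(2,3) db: ∅
  cell(3,4) ba: {X4}  orig:{}
  cell(0,2) acd: ∅
  cell(1,3) cdb: ∅
  cell(2,4) dba: ∅
  cell(0,3) acdb: ∅
  cell(1,4) cdba: {B}
  cell(0,4) acdba: {S}

S ∈ T[0,4] ⇒ YES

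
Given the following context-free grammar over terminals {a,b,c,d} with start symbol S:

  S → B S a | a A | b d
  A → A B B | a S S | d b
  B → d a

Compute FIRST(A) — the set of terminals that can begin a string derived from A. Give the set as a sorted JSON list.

FIRST sets, iterate to fixpoint:
pass 1:
  A via A→a S S: +{a}
  A via A→d b: +{d}
  B via B→d a: +{d}
  S via S→B S a: +{d}
  S via S→a A: +{a}
  S via S→b d: +{b}
  FIRST(S)={a,b,d}  FIRST(A)={a,d}  FIRST(B)={d}
pass 2: done
  FIRST(S)={a,b,d}  FIRST(A)={a,d}  FIRST(B)={d}

FIRST(A) = ["a", "d"]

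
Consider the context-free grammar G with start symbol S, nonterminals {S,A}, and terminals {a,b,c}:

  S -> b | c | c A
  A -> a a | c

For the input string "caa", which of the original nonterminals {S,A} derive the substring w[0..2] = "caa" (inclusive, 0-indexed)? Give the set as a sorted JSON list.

CNF form of G:
  S -> T1 A | b | c
  A -> T0 T0 | c
  T0 -> a
  T1 -> c

CYK fill, restricted to cells inside w[0..2]:
  T[0,0] 'c' = {A,S,T1}  orig:{A,S}
  T[1,1] 'a' = {T0}  orig:{}
  T[2,2] 'a' = {T0}  orig:{}
  T[0,1] 'ca' = ∅
  T[1,2] 'aa' = {A}
  T[0,2] 'caa' = {S}

Original NTs in T[0,2] deriving "caa": ["S"]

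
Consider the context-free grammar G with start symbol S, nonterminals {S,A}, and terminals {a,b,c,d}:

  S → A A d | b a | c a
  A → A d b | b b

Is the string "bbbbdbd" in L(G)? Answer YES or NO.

CNF form of G:
  S -> A X5 | T1 T2 | T3 T2
  A -> A X4 | T1 T1
  T0 -> d
  T1 -> b
  T2 -> a
  T3 -> c
  X4 -> T0 T1
  X5 -> A T0

Fill CYK table bottom-up:
  cell(0,0) b: {T1}  orig:{}
  cell(1,1) b: {T1}  orig:{}
  cell(2,2) b: {T1}  orig:{}
  cell(3,3) b: {T1}  orig:{}
  cell(4,4) d: {T0}  orig:{}
  cell(5,5) b: {T1}  orig:{}
  cell(6,6) d: {T0}  orig:{}
  cell(0,1) bb: {A}
  cell(1,2) bb: {A}
  cell(2,3) bb: {A}
  cell(3,4) bd: ∅
  cell(4,5) db: {X4}  orig:{}
  cell(5,6) bd: ∅
  cell(0,2) bbb: ∅
  cell(1,3) bbb: ∅
  cell(2,4) bbd: {X5}  orig:{}
  cell(3,5) bdb: ∅
  cell(4,6) dbd: ∅
  cell(0,3) bbbb: ∅
  cell(1,4) bbbd: ∅
  cell(2,5) bbdb: {A}
  cell(3,6) bdbd: ∅
  cell(0,4) bbbbd: {S}
  cell(1,5) bbbdb: ∅
  cell(2,6) bbdbd: {X5}  orig:{}
  cell(0,5) bbbbdb: ∅
  cell(1,6) bbbdbd: ∅
  cell(0,6) bbbbdbd: {S}

S ∈ T[0,6] ⇒ YES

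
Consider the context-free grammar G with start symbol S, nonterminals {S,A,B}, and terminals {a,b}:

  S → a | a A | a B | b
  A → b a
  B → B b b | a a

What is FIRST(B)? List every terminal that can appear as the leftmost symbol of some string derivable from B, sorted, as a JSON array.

Compute FIRST by fixpoint:
iter 1:
  A via A→b a: +{b}
  B via B→a a: +{a}
  S via S→a: +{a}
  S via S→b: +{b}
  FIRST[S]={a,b}  FIRST[A]={b}  FIRST[B]={a}
iter 2: done
  FIRST[S]={a,b}  FIRST[A]={b}  FIRST[B]={a}

FIRST(B) = ["a"]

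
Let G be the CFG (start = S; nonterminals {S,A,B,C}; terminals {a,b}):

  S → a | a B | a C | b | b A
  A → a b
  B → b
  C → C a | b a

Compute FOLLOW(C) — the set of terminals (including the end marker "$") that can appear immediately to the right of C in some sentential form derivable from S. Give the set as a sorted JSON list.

FIRST sets, iterate to fixpoint:
iter 1:
  A via A→a b: +{a}
  B via B→b: +{b}
  C via C→b a: +{b}
  S via S→a: +{a}
  S via S→b: +{b}
  S: {a,b}  A: {a}  B: {b}  C: {b}
iter 2: (no change)
  S: {a,b}  A: {a}  B: {b}  C: {b}

FOLLOW sets:
initialize: $ ∈ FOLLOW(S)
[1]
  C→C a: FOLLOW(C) ⊇ FIRST(a) = {a}; new: +{a}
  S→a B: FOLLOW(B) ⊇ FOLLOW(S) ⊇ {$}; new: +{$}
  S→a C: FOLLOW(C) ⊇ FOLLOW(S) ⊇ {$}; new: +{$}
  S→b A: FOLLOW(A) ⊇ FOLLOW(S) ⊇ {$}; new: +{$}
  FOLLOW[S]={$}  FOLLOW[A]={$}  FOLLOW[B]={$}  FOLLOW[C]={$,a}
[2] — fixpoint
  FOLLOW[S]={$}  FOLLOW[A]={$}  FOLLOW[B]={$}  FOLLOW[C]={$,a}

FOLLOW(C) = ["$", "a"]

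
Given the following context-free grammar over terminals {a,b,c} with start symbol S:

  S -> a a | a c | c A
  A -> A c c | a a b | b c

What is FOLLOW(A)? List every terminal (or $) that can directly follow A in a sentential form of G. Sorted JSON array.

FIRST iteration:
round 1:
  A via A→a a b: +{a}
  A via A→b c: +{b}
  S via S→a a: +{a}
  S via S→c A: +{c}
  S: {a,c}  A: {a,b}
round 2: (stable)
  S: {a,c}  A: {a,b}

FOLLOW iteration:
initialize: $ ∈ FOLLOW(S)
pass 1:
  A→A c c: FOLLOW(A) ⊇ FIRST(c) = {c}; new: +{c}
  S→c A: FOLLOW(A) ⊇ FOLLOW(S) ⊇ {$}; new: +{$}
  FOLLOW(S)={$}  FOLLOW(A)={$,c}
pass 2: — fixpoint
  FOLLOW(S)={$}  FOLLOW(A)={$,c}

FOLLOW(A) = ["$", "c"]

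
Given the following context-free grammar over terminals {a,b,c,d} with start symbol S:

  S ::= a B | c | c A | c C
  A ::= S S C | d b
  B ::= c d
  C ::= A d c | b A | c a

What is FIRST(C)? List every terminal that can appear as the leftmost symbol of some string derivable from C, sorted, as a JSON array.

FIRST sets, iterate to fixpoint:
round 1:
  A via A→d b: +{d}
  B via B→c d: +{c}
  C via C→A d c: +{d}
  C via C→b A: +{b}
  C via C→c a: +{c}
  S via S→a B: +{a}
  S via S→c: +{c}
  S: {a,c}  A: {d}  B: {c}  C: {b,c,d}
round 2:
  A via A→S S C: +{a,c}
  C via C→A d c: +{a}
  S: {a,c}  A: {a,c,d}  B: {c}  C: {a,b,c,d}
round 3: (no change)
  S: {a,c}  A: {a,c,d}  B: {c}  C: {a,b,c,d}

FIRST(C) = ["a", "b", "c", "d"]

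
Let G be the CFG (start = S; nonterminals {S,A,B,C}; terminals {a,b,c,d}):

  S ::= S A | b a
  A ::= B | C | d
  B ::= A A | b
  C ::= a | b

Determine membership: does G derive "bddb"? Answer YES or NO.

CNF form of G:
  S -> S A | T0 T1
  A -> A A | a | b | d
  B -> A A | b
  C -> a | b
  T0 -> b
  T1 -> a

CYK fill:
  [0..0]={A,B,C,T0}  "b"  orig:{A,B,C}
  [1..1]={A}  "d"
  [2..2]={A}  "d"
  [3..3]={A,B,C,T0}  "b"  orig:{A,B,C}
  [0..1]={A,B}  "bd"
  [1..2]={A,B}  "dd"
  [2..3]={A,B}  "db"
  [0..2]={A,B}  "bdd"
  [1..3]={A,B}  "ddb"
  [0..3]={A,B}  "bddb"

S ∉ T[0,3] ⇒ NO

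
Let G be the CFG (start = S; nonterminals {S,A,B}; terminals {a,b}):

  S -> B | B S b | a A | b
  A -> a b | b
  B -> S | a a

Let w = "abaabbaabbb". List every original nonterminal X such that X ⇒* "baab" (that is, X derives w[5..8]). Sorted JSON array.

Convert to CNF:
  S -> B X3 | T0 A | T0 T0 | b
  A -> T0 T1 | b
  B -> B X2 | T0 A | T0 T0 | b
  T0 -> a
  T1 -> b
  X2 -> S T1
  X3 -> S T1

CYK table (by increasing span) — only the sub-triangle for w[5..8]:
  [5..5]={A,B,S,T1}  "b"  orig:{A,B,S}
  [6..6]={T0}  "a"  orig:{}
  [7..7]={T0}  "a"  orig:{}
  [8..8]={A,B,S,T1}  "b"  orig:{A,B,S}
  [5..6]=∅  "ba"
  [6..7]={B,S}  "aa"
  [7..8]={A,B,S}  "ab"
  [5..7]=∅  "baa"
  [6..8]={B,S,X2,X3}  "aab"  orig:{B,S}
  [5..8]={B,S}  "baab"

Original NTs in T[5,8] deriving "baab": ["B", "S"]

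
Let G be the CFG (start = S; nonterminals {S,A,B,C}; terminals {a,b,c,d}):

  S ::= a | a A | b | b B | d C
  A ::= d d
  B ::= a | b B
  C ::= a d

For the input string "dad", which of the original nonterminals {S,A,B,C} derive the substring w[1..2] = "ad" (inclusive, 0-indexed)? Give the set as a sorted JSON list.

Convert to CNF:
  S -> T0 C | T1 B | T2 A | a | b
  A -> T0 T0
  B -> T1 B | a
  C -> T2 T0
  T0 -> d
  T1 -> b
  T2 -> a

CYK table (by increasing span), restricted to cells inside w[1..2]:
  T[1,1] 'a' = {B,S,T2}  orig:{B,S}
  T[2,2] 'd' = {T0}  orig:{}
  T[1,2] 'ad' = {C}

Original NTs in T[1,2] deriving "ad": ["C"]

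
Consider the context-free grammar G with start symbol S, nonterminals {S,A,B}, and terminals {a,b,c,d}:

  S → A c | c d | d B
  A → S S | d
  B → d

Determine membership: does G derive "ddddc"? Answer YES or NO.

Convert to CNF:
  S -> A T0 | T0 T1 | T1 B
  A -> S S | d
  B -> d
  T0 -> c
  T1 -> d

Fill CYK table bottom-up:
  T[0,0] 'd' = {A,B,T1}  orig:{A,B}
  T[1,1] 'd' = {A,B,T1}  orig:{A,B}
  T[2,2] 'd' = {A,B,T1}  orig:{A,B}
  T[3,3] 'd' = {A,B,T1}  orig:{A,B}
  T[4,4] 'c' = {T0}  orig:{}
  T[0,1] 'dd' = {S}
  T[1,2] 'dd' = {S}
  T[2,3] 'dd' = {S}
  T[3,4] 'dc' = {S}
  T[0,2] 'ddd' = ∅
  T[1,3] 'ddd' = ∅
  T[2,4] 'ddc' = ∅
  T[0,3] 'dddd' = {A}
  T[1,4] 'dddc' = {A}
  T[0,4] 'ddddc' = {S}

S ∈ T[0,4] ⇒ YES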